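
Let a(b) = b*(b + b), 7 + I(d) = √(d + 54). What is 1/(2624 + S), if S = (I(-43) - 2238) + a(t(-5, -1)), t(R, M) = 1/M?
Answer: 381/145150 - √11/145150 ≈ 0.0026020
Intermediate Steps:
I(d) = -7 + √(54 + d) (I(d) = -7 + √(d + 54) = -7 + √(54 + d))
a(b) = 2*b² (a(b) = b*(2*b) = 2*b²)
S = -2243 + √11 (S = ((-7 + √(54 - 43)) - 2238) + 2*(1/(-1))² = ((-7 + √11) - 2238) + 2*(-1)² = (-2245 + √11) + 2*1 = (-2245 + √11) + 2 = -2243 + √11 ≈ -2239.7)
1/(2624 + S) = 1/(2624 + (-2243 + √11)) = 1/(381 + √11)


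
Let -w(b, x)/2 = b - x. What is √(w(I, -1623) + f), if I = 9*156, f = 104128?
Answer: √98074 ≈ 313.17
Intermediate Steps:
I = 1404
w(b, x) = -2*b + 2*x (w(b, x) = -2*(b - x) = -2*b + 2*x)
√(w(I, -1623) + f) = √((-2*1404 + 2*(-1623)) + 104128) = √((-2808 - 3246) + 104128) = √(-6054 + 104128) = √98074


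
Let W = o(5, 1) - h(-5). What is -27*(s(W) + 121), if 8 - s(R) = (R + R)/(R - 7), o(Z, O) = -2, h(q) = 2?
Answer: -38097/11 ≈ -3463.4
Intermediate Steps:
W = -4 (W = -2 - 1*2 = -2 - 2 = -4)
s(R) = 8 - 2*R/(-7 + R) (s(R) = 8 - (R + R)/(R - 7) = 8 - 2*R/(-7 + R))
-27*(s(W) + 121) = -27*(2*(-28 + 3*(-4))/(-7 - 4) + 121) = -27*(2*(-28 - 12)/(-11) + 121) = -27*(2*(-1/11)*(-40) + 121) = -27*(80/11 + 121) = -27*1411/11 = -38097/11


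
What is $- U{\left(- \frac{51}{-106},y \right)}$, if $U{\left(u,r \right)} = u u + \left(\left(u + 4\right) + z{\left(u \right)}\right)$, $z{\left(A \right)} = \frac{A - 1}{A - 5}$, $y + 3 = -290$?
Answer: $- \frac{25981509}{5382044} \approx -4.8274$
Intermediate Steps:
$y = -293$ ($y = -3 - 290 = -293$)
$z{\left(A \right)} = \frac{-1 + A}{-5 + A}$
$U{\left(u,r \right)} = 4 + u + u^{2} + \frac{-1 + u}{-5 + u}$ ($U{\left(u,r \right)} = u u + \left(\left(u + 4\right) + \frac{-1 + u}{-5 + u}\right) = u^{2} + \left(\left(4 + u\right) + \frac{-1 + u}{-5 + u}\right) = u^{2} + \left(4 + u + \frac{-1 + u}{-5 + u}\right) = 4 + u + u^{2} + \frac{-1 + u}{-5 + u}$)
$- U{\left(- \frac{51}{-106},y \right)} = - \frac{-21 + \left(- \frac{51}{-106}\right)^{3} - 4 \left(- \frac{51}{-106}\right)^{2}}{-5 - \frac{51}{-106}} = - \frac{-21 + \left(\left(-51\right) \left(- \frac{1}{106}\right)\right)^{3} - 4 \left(\left(-51\right) \left(- \frac{1}{106}\right)\right)^{2}}{-5 - - \frac{51}{106}} = - \frac{-21 + \left(\frac{51}{106}\right)^{3} - 4 \left(\frac{51}{106}\right)^{2}}{-5 + \frac{51}{106}} = - \frac{-21 + \frac{132651}{1191016} - \frac{2601}{2809}}{- \frac{479}{106}} = - \frac{\left(-106\right) \left(-21 + \frac{132651}{1191016} - \frac{2601}{2809}\right)}{479} = - \frac{\left(-106\right) \left(-25981509\right)}{479 \cdot 1191016} = \left(-1\right) \frac{25981509}{5382044} = - \frac{25981509}{5382044}$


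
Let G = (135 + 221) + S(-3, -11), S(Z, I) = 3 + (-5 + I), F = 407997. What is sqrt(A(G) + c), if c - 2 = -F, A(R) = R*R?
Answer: I*sqrt(290346) ≈ 538.84*I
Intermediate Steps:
S(Z, I) = -2 + I
G = 343 (G = (135 + 221) + (-2 - 11) = 356 - 13 = 343)
A(R) = R**2
c = -407995 (c = 2 - 1*407997 = 2 - 407997 = -407995)
sqrt(A(G) + c) = sqrt(343**2 - 407995) = sqrt(117649 - 407995) = sqrt(-290346) = I*sqrt(290346)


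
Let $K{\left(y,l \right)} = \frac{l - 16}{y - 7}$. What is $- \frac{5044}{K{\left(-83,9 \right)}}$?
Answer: $- \frac{453960}{7} \approx -64851.0$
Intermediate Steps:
$K{\left(y,l \right)} = \frac{-16 + l}{-7 + y}$
$- \frac{5044}{K{\left(-83,9 \right)}} = - \frac{5044}{\frac{1}{-7 - 83} \left(-16 + 9\right)} = - \frac{5044}{\frac{1}{-90} \left(-7\right)} = - \frac{5044}{\left(- \frac{1}{90}\right) \left(-7\right)} = - \frac{5044}{\frac{7}{90}} = \left(-5044\right) \frac{90}{7} = - \frac{453960}{7}$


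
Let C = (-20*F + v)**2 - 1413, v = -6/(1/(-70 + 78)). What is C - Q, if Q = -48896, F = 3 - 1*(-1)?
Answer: 63867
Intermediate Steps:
F = 4 (F = 3 + 1 = 4)
v = -48 (v = -6/(1/8) = -6/1/8 = -6*8 = -48)
C = 14971 (C = (-20*4 - 48)**2 - 1413 = (-80 - 48)**2 - 1413 = (-128)**2 - 1413 = 16384 - 1413 = 14971)
C - Q = 14971 - 1*(-48896) = 14971 + 48896 = 63867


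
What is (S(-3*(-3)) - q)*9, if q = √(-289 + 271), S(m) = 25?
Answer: 225 - 27*I*√2 ≈ 225.0 - 38.184*I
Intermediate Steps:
q = 3*I*√2 (q = √(-18) = 3*I*√2 ≈ 4.2426*I)
(S(-3*(-3)) - q)*9 = (25 - 3*I*√2)*9 = 225 - 27*I*√2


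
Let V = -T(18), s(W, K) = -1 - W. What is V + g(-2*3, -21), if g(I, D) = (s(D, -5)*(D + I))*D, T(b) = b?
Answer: 11322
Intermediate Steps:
g(I, D) = D*(-1 - D)*(D + I) (g(I, D) = ((-1 - D)*(D + I))*D = D*(-1 - D)*(D + I))
V = -18 (V = -1*18 = -18)
V + g(-2*3, -21) = -18 - 1*(-21)*(1 - 21)*(-21 - 2*3) = -18 - 1*(-21)*(-20)*(-21 - 6) = -18 - 1*(-21)*(-20)*(-27) = -18 + 11340 = 11322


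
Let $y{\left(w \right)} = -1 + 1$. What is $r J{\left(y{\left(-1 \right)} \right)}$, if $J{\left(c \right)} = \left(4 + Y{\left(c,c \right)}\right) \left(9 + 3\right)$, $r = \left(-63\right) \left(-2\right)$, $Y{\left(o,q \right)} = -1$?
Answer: $4536$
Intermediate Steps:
$y{\left(w \right)} = 0$
$r = 126$
$J{\left(c \right)} = 36$ ($J{\left(c \right)} = \left(4 - 1\right) \left(9 + 3\right) = 3 \cdot 12 = 36$)
$r J{\left(y{\left(-1 \right)} \right)} = 126 \cdot 36 = 4536$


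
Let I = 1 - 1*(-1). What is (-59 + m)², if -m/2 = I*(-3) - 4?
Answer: 1521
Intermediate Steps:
I = 2 (I = 1 + 1 = 2)
m = 20 (m = -2*(2*(-3) - 4) = -2*(-6 - 4) = -2*(-10) = 20)
(-59 + m)² = (-59 + 20)² = (-39)² = 1521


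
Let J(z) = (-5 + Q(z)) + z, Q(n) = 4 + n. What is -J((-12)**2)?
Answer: -287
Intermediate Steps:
J(z) = -1 + 2*z (J(z) = (-5 + (4 + z)) + z = (-1 + z) + z = -1 + 2*z)
-J((-12)**2) = -(-1 + 2*(-12)**2) = -(-1 + 2*144) = -(-1 + 288) = -1*287 = -287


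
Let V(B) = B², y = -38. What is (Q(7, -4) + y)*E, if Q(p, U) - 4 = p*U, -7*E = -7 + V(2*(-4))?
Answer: 3534/7 ≈ 504.86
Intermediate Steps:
E = -57/7 (E = -(-7 + (2*(-4))²)/7 = -(-7 + (-8)²)/7 = -(-7 + 64)/7 = -⅐*57 = -57/7 ≈ -8.1429)
Q(p, U) = 4 + U*p (Q(p, U) = 4 + p*U = 4 + U*p)
(Q(7, -4) + y)*E = ((4 - 4*7) - 38)*(-57/7) = ((4 - 28) - 38)*(-57/7) = (-24 - 38)*(-57/7) = -62*(-57/7) = 3534/7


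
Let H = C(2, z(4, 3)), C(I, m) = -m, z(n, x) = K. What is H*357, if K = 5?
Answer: -1785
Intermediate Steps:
z(n, x) = 5
H = -5 (H = -1*5 = -5)
H*357 = -5*357 = -1785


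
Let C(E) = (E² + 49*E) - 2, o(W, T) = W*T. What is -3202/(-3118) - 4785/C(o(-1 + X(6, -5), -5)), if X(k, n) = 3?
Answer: 8087407/611128 ≈ 13.234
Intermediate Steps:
o(W, T) = T*W
C(E) = -2 + E² + 49*E
-3202/(-3118) - 4785/C(o(-1 + X(6, -5), -5)) = -3202/(-3118) - 4785/(-2 + (-5*(-1 + 3))² + 49*(-5*(-1 + 3))) = -3202*(-1/3118) - 4785/(-2 + (-5*2)² + 49*(-5*2)) = 1601/1559 - 4785/(-2 + (-10)² + 49*(-10)) = 1601/1559 - 4785/(-2 + 100 - 490) = 1601/1559 - 4785/(-392) = 1601/1559 - 4785*(-1/392) = 1601/1559 + 4785/392 = 8087407/611128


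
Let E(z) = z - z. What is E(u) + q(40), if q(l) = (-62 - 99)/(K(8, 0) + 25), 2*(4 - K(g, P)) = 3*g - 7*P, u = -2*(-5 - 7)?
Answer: -161/17 ≈ -9.4706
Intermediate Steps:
u = 24 (u = -2*(-12) = 24)
E(z) = 0
K(g, P) = 4 - 3*g/2 + 7*P/2 (K(g, P) = 4 - (3*g - 7*P)/2 = 4 - (-7*P + 3*g)/2 = 4 + (-3*g/2 + 7*P/2) = 4 - 3*g/2 + 7*P/2)
q(l) = -161/17 (q(l) = (-62 - 99)/((4 - 3/2*8 + (7/2)*0) + 25) = -161/((4 - 12 + 0) + 25) = -161/(-8 + 25) = -161/17)
E(u) + q(40) = 0 - 161/17 = -161/17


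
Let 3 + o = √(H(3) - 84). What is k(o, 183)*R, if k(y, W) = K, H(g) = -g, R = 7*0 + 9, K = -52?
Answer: -468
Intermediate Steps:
R = 9 (R = 0 + 9 = 9)
o = -3 + I*√87 (o = -3 + √(-1*3 - 84) = -3 + √(-3 - 84) = -3 + √(-87) = -3 + I*√87 ≈ -3.0 + 9.3274*I)
k(y, W) = -52
k(o, 183)*R = -52*9 = -468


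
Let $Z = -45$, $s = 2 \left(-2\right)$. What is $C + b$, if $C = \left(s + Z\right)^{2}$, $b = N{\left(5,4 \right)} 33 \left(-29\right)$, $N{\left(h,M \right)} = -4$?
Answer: $6229$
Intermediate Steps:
$s = -4$
$b = 3828$ ($b = \left(-4\right) 33 \left(-29\right) = \left(-132\right) \left(-29\right) = 3828$)
$C = 2401$ ($C = \left(-4 - 45\right)^{2} = \left(-49\right)^{2} = 2401$)
$C + b = 2401 + 3828 = 6229$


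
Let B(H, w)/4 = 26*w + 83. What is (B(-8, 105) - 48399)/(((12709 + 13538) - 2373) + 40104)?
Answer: -37147/63978 ≈ -0.58062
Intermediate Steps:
B(H, w) = 332 + 104*w (B(H, w) = 4*(26*w + 83) = 4*(83 + 26*w) = 332 + 104*w)
(B(-8, 105) - 48399)/(((12709 + 13538) - 2373) + 40104) = ((332 + 104*105) - 48399)/(((12709 + 13538) - 2373) + 40104) = ((332 + 10920) - 48399)/((26247 - 2373) + 40104) = (11252 - 48399)/(23874 + 40104) = -37147/63978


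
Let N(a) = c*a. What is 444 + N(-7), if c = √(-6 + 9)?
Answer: 444 - 7*√3 ≈ 431.88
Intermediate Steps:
c = √3 ≈ 1.7320
N(a) = a*√3 (N(a) = √3*a = a*√3)
444 + N(-7) = 444 - 7*√3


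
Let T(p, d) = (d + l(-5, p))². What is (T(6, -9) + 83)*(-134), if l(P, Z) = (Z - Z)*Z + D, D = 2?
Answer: -17688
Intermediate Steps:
l(P, Z) = 2 (l(P, Z) = (Z - Z)*Z + 2 = 0*Z + 2 = 0 + 2 = 2)
T(p, d) = (2 + d)² (T(p, d) = (d + 2)² = (2 + d)²)
(T(6, -9) + 83)*(-134) = ((2 - 9)² + 83)*(-134) = ((-7)² + 83)*(-134) = (49 + 83)*(-134) = 132*(-134) = -17688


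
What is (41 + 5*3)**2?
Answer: 3136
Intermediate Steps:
(41 + 5*3)**2 = (41 + 15)**2 = 56**2 = 3136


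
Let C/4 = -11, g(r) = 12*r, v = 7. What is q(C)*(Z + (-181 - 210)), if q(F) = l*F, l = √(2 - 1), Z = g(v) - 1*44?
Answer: 15444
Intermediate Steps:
Z = 40 (Z = 12*7 - 1*44 = 84 - 44 = 40)
C = -44 (C = 4*(-11) = -44)
l = 1 (l = √1 = 1)
q(F) = F (q(F) = 1*F = F)
q(C)*(Z + (-181 - 210)) = -44*(40 + (-181 - 210)) = -44*(40 - 391) = -44*(-351) = 15444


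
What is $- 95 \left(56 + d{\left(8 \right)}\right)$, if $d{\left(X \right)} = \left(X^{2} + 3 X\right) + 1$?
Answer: $-13775$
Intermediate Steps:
$d{\left(X \right)} = 1 + X^{2} + 3 X$
$- 95 \left(56 + d{\left(8 \right)}\right) = - 95 \left(56 + \left(1 + 8^{2} + 3 \cdot 8\right)\right) = - 95 \left(56 + \left(1 + 64 + 24\right)\right) = - 95 \left(56 + 89\right) = \left(-95\right) 145 = -13775$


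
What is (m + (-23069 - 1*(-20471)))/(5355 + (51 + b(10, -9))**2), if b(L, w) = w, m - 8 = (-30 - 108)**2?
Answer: 16454/7119 ≈ 2.3113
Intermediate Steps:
m = 19052 (m = 8 + (-30 - 108)**2 = 8 + (-138)**2 = 8 + 19044 = 19052)
(m + (-23069 - 1*(-20471)))/(5355 + (51 + b(10, -9))**2) = (19052 + (-23069 - 1*(-20471)))/(5355 + (51 - 9)**2) = (19052 + (-23069 + 20471))/(5355 + 42**2) = (19052 - 2598)/(5355 + 1764) = 16454/7119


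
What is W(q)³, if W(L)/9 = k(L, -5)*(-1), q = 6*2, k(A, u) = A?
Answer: -1259712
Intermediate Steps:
q = 12
W(L) = -9*L (W(L) = 9*(L*(-1)) = 9*(-L) = -9*L)
W(q)³ = (-9*12)³ = (-108)³ = -1259712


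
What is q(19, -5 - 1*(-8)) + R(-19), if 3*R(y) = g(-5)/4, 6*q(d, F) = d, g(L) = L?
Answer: 11/4 ≈ 2.7500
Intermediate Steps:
q(d, F) = d/6
R(y) = -5/12 (R(y) = (-5/4)/3 = (-5*¼)/3 = (⅓)*(-5/4) = -5/12)
q(19, -5 - 1*(-8)) + R(-19) = (⅙)*19 - 5/12 = 19/6 - 5/12 = 11/4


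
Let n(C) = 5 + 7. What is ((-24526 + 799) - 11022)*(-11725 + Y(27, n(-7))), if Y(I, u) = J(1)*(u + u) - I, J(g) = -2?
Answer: 410038200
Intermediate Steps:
n(C) = 12
Y(I, u) = -I - 4*u (Y(I, u) = -2*(u + u) - I = -4*u - I = -I - 4*u)
((-24526 + 799) - 11022)*(-11725 + Y(27, n(-7))) = ((-24526 + 799) - 11022)*(-11725 + (-1*27 - 4*12)) = (-23727 - 11022)*(-11725 + (-27 - 48)) = -34749*(-11725 - 75) = -34749*(-11800) = 410038200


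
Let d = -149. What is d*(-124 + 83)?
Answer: 6109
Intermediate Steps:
d*(-124 + 83) = -149*(-124 + 83) = -149*(-41) = 6109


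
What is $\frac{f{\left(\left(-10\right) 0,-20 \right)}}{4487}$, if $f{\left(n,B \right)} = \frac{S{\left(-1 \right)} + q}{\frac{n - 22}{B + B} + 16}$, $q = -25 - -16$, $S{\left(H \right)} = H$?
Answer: $- \frac{200}{1485197} \approx -0.00013466$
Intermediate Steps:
$q = -9$ ($q = -25 + 16 = -9$)
$f{\left(n,B \right)} = - \frac{10}{16 + \frac{-22 + n}{2 B}}$ ($f{\left(n,B \right)} = \frac{-1 - 9}{\frac{n - 22}{B + B} + 16} = - \frac{10}{\frac{-22 + n}{2 B} + 16} = - \frac{10}{16 + \frac{-22 + n}{2 B}}$)
$\frac{f{\left(\left(-10\right) 0,-20 \right)}}{4487} = \frac{\left(-20\right) \left(-20\right) \frac{1}{-22 - 0 + 32 \left(-20\right)}}{4487} = \left(-20\right) \left(-20\right) \frac{1}{-22 + 0 - 640} \cdot \frac{1}{4487} = \left(-20\right) \left(-20\right) \frac{1}{-662} \cdot \frac{1}{4487} = \left(-20\right) \left(-20\right) \left(- \frac{1}{662}\right) \frac{1}{4487} = \left(- \frac{200}{331}\right) \frac{1}{4487} = - \frac{200}{1485197}$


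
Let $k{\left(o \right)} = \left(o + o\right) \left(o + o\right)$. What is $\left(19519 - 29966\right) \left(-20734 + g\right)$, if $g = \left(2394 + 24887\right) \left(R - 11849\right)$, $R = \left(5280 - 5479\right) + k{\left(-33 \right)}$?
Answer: $2192472045142$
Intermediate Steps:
$k{\left(o \right)} = 4 o^{2}$ ($k{\left(o \right)} = 2 o 2 o = 4 o^{2}$)
$R = 4157$ ($R = \left(5280 - 5479\right) + 4 \left(-33\right)^{2} = -199 + 4 \cdot 1089 = -199 + 4356 = 4157$)
$g = -209845452$ ($g = \left(2394 + 24887\right) \left(4157 - 11849\right) = 27281 \left(-7692\right) = -209845452$)
$\left(19519 - 29966\right) \left(-20734 + g\right) = \left(19519 - 29966\right) \left(-20734 - 209845452\right) = \left(-10447\right) \left(-209866186\right) = 2192472045142$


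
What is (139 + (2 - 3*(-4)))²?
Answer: 23409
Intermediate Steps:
(139 + (2 - 3*(-4)))² = (139 + (2 + 12))² = (139 + 14)² = 153² = 23409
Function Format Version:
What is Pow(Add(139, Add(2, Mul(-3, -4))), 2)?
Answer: 23409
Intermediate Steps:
Pow(Add(139, Add(2, Mul(-3, -4))), 2) = Pow(Add(139, Add(2, 12)), 2) = Pow(Add(139, 14), 2) = Pow(153, 2) = 23409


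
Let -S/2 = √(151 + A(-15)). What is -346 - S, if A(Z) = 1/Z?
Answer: -346 + 4*√8490/15 ≈ -321.43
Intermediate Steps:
S = -4*√8490/15 (S = -2*√(151 + 1/(-15)) = -2*√(151 - 1/15) = -4*√8490/15 ≈ -24.571)
-346 - S = -346 - (-4)*√8490/15 = -346 + 4*√8490/15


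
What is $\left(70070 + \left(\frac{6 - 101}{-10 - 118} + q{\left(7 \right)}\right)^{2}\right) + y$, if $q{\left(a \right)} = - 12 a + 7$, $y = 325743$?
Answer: $\frac{6580277313}{16384} \approx 4.0163 \cdot 10^{5}$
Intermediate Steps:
$q{\left(a \right)} = 7 - 12 a$
$\left(70070 + \left(\frac{6 - 101}{-10 - 118} + q{\left(7 \right)}\right)^{2}\right) + y = \left(70070 + \left(\frac{6 - 101}{-10 - 118} + \left(7 - 84\right)\right)^{2}\right) + 325743 = \left(70070 + \left(- \frac{95}{-128} + \left(7 - 84\right)\right)^{2}\right) + 325743 = \left(70070 + \left(\left(-95\right) \left(- \frac{1}{128}\right) - 77\right)^{2}\right) + 325743 = \left(70070 + \left(\frac{95}{128} - 77\right)^{2}\right) + 325743 = \left(70070 + \left(- \frac{9761}{128}\right)^{2}\right) + 325743 = \left(70070 + \frac{95277121}{16384}\right) + 325743 = \frac{1243304001}{16384} + 325743 = \frac{6580277313}{16384}$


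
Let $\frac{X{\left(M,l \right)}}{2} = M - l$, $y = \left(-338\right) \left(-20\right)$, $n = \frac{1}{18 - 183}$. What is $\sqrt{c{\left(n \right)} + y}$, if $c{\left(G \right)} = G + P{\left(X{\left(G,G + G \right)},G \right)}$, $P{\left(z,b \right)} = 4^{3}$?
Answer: $\frac{19 \sqrt{514635}}{165} \approx 82.607$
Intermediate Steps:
$n = - \frac{1}{165}$ ($n = \frac{1}{-165} = - \frac{1}{165} \approx -0.0060606$)
$y = 6760$
$X{\left(M,l \right)} = - 2 l + 2 M$ ($X{\left(M,l \right)} = 2 \left(M - l\right) = - 2 l + 2 M$)
$P{\left(z,b \right)} = 64$
$c{\left(G \right)} = 64 + G$ ($c{\left(G \right)} = G + 64 = 64 + G$)
$\sqrt{c{\left(n \right)} + y} = \sqrt{\left(64 - \frac{1}{165}\right) + 6760} = \sqrt{\frac{10559}{165} + 6760} = \sqrt{\frac{1125959}{165}} = \frac{19 \sqrt{514635}}{165}$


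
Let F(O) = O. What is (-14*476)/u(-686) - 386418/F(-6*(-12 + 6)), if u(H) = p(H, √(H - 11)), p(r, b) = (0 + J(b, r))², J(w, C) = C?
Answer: -154631807/14406 ≈ -10734.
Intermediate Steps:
p(r, b) = r² (p(r, b) = (0 + r)² = r²)
u(H) = H²
(-14*476)/u(-686) - 386418/F(-6*(-12 + 6)) = (-14*476)/((-686)²) - 386418*(-1/(6*(-12 + 6))) = -6664/470596 - 386418/((-6*(-6))) = -6664*1/470596 - 386418/36 = -34/2401 - 386418*1/36 = -34/2401 - 64403/6 = -154631807/14406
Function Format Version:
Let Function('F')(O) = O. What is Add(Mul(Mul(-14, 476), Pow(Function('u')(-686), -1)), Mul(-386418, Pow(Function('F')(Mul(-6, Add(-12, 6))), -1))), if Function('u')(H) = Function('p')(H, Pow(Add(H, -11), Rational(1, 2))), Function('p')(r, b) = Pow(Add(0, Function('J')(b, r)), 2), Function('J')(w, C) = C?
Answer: Rational(-154631807, 14406) ≈ -10734.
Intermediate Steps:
Function('p')(r, b) = Pow(r, 2) (Function('p')(r, b) = Pow(Add(0, r), 2) = Pow(r, 2))
Function('u')(H) = Pow(H, 2)
Add(Mul(Mul(-14, 476), Pow(Function('u')(-686), -1)), Mul(-386418, Pow(Function('F')(Mul(-6, Add(-12, 6))), -1))) = Add(Mul(Mul(-14, 476), Pow(Pow(-686, 2), -1)), Mul(-386418, Pow(Mul(-6, Add(-12, 6)), -1))) = Add(Mul(-6664, Pow(470596, -1)), Mul(-386418, Pow(Mul(-6, -6), -1))) = Add(Mul(-6664, Rational(1, 470596)), Mul(-386418, Pow(36, -1))) = Add(Rational(-34, 2401), Mul(-386418, Rational(1, 36))) = Add(Rational(-34, 2401), Rational(-64403, 6)) = Rational(-154631807, 14406)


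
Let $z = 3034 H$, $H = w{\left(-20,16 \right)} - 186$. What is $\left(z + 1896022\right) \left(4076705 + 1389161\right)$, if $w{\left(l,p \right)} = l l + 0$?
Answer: $13912257798068$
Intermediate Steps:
$w{\left(l,p \right)} = l^{2}$ ($w{\left(l,p \right)} = l^{2} + 0 = l^{2}$)
$H = 214$ ($H = \left(-20\right)^{2} - 186 = 400 - 186 = 214$)
$z = 649276$ ($z = 3034 \cdot 214 = 649276$)
$\left(z + 1896022\right) \left(4076705 + 1389161\right) = \left(649276 + 1896022\right) \left(4076705 + 1389161\right) = 2545298 \cdot 5465866 = 13912257798068$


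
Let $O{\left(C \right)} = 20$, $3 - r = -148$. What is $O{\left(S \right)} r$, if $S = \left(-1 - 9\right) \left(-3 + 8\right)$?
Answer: $3020$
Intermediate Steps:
$r = 151$ ($r = 3 - -148 = 3 + 148 = 151$)
$S = -50$ ($S = \left(-10\right) 5 = -50$)
$O{\left(S \right)} r = 20 \cdot 151 = 3020$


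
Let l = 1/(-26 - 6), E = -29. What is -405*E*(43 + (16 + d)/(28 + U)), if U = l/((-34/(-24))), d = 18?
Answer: 395193411/761 ≈ 5.1931e+5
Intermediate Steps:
l = -1/32 (l = 1/(-32) = -1/32 ≈ -0.031250)
U = -3/136 (U = -1/(32*((-34/(-24)))) = -1/(32*((-34*(-1/24)))) = -1/(32*17/12) = -1/32*12/17 = -3/136 ≈ -0.022059)
-405*E*(43 + (16 + d)/(28 + U)) = -(-11745)*(43 + (16 + 18)/(28 - 3/136)) = -(-11745)*(43 + 34/(3805/136)) = -(-11745)*(43 + 34*(136/3805)) = -(-11745)*(43 + 4624/3805) = -(-11745)*168239/3805 = -405*(-4878931/3805) = 395193411/761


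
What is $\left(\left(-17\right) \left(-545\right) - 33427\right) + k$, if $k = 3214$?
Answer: $-20948$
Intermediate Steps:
$\left(\left(-17\right) \left(-545\right) - 33427\right) + k = \left(\left(-17\right) \left(-545\right) - 33427\right) + 3214 = \left(9265 - 33427\right) + 3214 = -24162 + 3214 = -20948$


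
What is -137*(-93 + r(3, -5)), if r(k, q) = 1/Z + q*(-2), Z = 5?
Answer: 56718/5 ≈ 11344.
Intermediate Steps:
r(k, q) = ⅕ - 2*q (r(k, q) = 1/5 + q*(-2) = ⅕ - 2*q)
-137*(-93 + r(3, -5)) = -137*(-93 + (⅕ - 2*(-5))) = -137*(-93 + (⅕ + 10)) = -137*(-93 + 51/5) = -137*(-414/5) = 56718/5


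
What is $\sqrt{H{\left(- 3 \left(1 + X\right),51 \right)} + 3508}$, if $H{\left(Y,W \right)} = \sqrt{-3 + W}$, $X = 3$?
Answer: $2 \sqrt{877 + \sqrt{3}} \approx 59.287$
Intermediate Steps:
$\sqrt{H{\left(- 3 \left(1 + X\right),51 \right)} + 3508} = \sqrt{\sqrt{-3 + 51} + 3508} = \sqrt{\sqrt{48} + 3508} = \sqrt{4 \sqrt{3} + 3508} = \sqrt{3508 + 4 \sqrt{3}}$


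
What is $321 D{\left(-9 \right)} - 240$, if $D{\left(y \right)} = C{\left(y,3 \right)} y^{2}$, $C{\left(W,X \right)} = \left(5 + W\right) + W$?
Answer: $-338253$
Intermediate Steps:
$C{\left(W,X \right)} = 5 + 2 W$
$D{\left(y \right)} = y^{2} \left(5 + 2 y\right)$ ($D{\left(y \right)} = \left(5 + 2 y\right) y^{2} = y^{2} \left(5 + 2 y\right)$)
$321 D{\left(-9 \right)} - 240 = 321 \left(-9\right)^{2} \left(5 + 2 \left(-9\right)\right) - 240 = 321 \cdot 81 \left(5 - 18\right) - 240 = 321 \cdot 81 \left(-13\right) - 240 = 321 \left(-1053\right) - 240 = -338013 - 240 = -338253$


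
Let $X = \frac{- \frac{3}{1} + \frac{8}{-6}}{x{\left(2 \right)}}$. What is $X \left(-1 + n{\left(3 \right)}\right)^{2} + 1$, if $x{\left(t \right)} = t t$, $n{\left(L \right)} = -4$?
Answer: $- \frac{313}{12} \approx -26.083$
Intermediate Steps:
$x{\left(t \right)} = t^{2}$
$X = - \frac{13}{12}$ ($X = \frac{- \frac{3}{1} + \frac{8}{-6}}{2^{2}} = \frac{\left(-3\right) 1 + 8 \left(- \frac{1}{6}\right)}{4} = \left(-3 - \frac{4}{3}\right) \frac{1}{4} = \left(- \frac{13}{3}\right) \frac{1}{4} = - \frac{13}{12} \approx -1.0833$)
$X \left(-1 + n{\left(3 \right)}\right)^{2} + 1 = - \frac{13 \left(-1 - 4\right)^{2}}{12} + 1 = - \frac{13 \left(-5\right)^{2}}{12} + 1 = \left(- \frac{13}{12}\right) 25 + 1 = - \frac{325}{12} + 1 = - \frac{313}{12}$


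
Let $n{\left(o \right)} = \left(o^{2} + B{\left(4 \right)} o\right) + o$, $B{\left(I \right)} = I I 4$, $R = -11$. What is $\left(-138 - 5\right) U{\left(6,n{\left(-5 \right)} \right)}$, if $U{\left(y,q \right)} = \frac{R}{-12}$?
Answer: $- \frac{1573}{12} \approx -131.08$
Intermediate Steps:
$B{\left(I \right)} = 4 I^{2}$ ($B{\left(I \right)} = I^{2} \cdot 4 = 4 I^{2}$)
$n{\left(o \right)} = o^{2} + 65 o$ ($n{\left(o \right)} = \left(o^{2} + 4 \cdot 4^{2} o\right) + o = \left(o^{2} + 4 \cdot 16 o\right) + o = \left(o^{2} + 64 o\right) + o = o^{2} + 65 o$)
$U{\left(y,q \right)} = \frac{11}{12}$ ($U{\left(y,q \right)} = - \frac{11}{-12} = \left(-11\right) \left(- \frac{1}{12}\right) = \frac{11}{12}$)
$\left(-138 - 5\right) U{\left(6,n{\left(-5 \right)} \right)} = \left(-138 - 5\right) \frac{11}{12} = \left(-143\right) \frac{11}{12} = - \frac{1573}{12}$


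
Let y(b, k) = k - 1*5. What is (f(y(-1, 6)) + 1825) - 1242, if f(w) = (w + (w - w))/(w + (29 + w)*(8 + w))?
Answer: 157994/271 ≈ 583.00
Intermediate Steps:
y(b, k) = -5 + k (y(b, k) = k - 5 = -5 + k)
f(w) = w/(w + (8 + w)*(29 + w)) (f(w) = (w + 0)/(w + (8 + w)*(29 + w)) = w/(w + (8 + w)*(29 + w)))
(f(y(-1, 6)) + 1825) - 1242 = ((-5 + 6)/(232 + (-5 + 6)² + 38*(-5 + 6)) + 1825) - 1242 = (1/(232 + 1² + 38*1) + 1825) - 1242 = (1/(232 + 1 + 38) + 1825) - 1242 = (1/271 + 1825) - 1242 = 494576/271 - 1242 = 157994/271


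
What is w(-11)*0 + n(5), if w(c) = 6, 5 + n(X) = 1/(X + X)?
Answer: -49/10 ≈ -4.9000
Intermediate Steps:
n(X) = -5 + 1/(2*X) (n(X) = -5 + 1/(X + X) = -5 + 1/(2*X))
w(-11)*0 + n(5) = 6*0 + (-5 + (½)/5) = 0 + (-5 + (½)*(⅕)) = 0 + (-5 + ⅒) = 0 - 49/10 = -49/10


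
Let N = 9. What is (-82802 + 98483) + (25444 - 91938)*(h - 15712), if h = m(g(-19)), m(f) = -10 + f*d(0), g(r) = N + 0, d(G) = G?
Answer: 1045434349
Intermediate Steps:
g(r) = 9 (g(r) = 9 + 0 = 9)
m(f) = -10 (m(f) = -10 + f*0 = -10 + 0 = -10)
h = -10
(-82802 + 98483) + (25444 - 91938)*(h - 15712) = (-82802 + 98483) + (25444 - 91938)*(-10 - 15712) = 15681 - 66494*(-15722) = 15681 + 1045418668 = 1045434349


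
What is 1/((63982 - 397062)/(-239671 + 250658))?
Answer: -10987/333080 ≈ -0.032986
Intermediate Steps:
1/((63982 - 397062)/(-239671 + 250658)) = 1/(-333080/10987) = -10987/333080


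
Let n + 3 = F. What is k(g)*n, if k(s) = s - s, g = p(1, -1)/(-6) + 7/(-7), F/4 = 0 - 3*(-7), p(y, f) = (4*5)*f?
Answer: 0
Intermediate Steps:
p(y, f) = 20*f
F = 84 (F = 4*(0 - 3*(-7)) = 4*(0 + 21) = 4*21 = 84)
g = 7/3 (g = (20*(-1))/(-6) + 7/(-7) = -20*(-⅙) + 7*(-⅐) = 10/3 - 1 = 7/3 ≈ 2.3333)
k(s) = 0
n = 81 (n = -3 + 84 = 81)
k(g)*n = 0*81 = 0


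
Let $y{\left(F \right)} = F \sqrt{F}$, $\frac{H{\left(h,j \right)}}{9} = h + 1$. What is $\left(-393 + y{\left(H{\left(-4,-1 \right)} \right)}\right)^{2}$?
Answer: $134766 + 63666 i \sqrt{3} \approx 1.3477 \cdot 10^{5} + 1.1027 \cdot 10^{5} i$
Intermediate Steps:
$H{\left(h,j \right)} = 9 + 9 h$ ($H{\left(h,j \right)} = 9 \left(h + 1\right) = 9 \left(1 + h\right) = 9 + 9 h$)
$y{\left(F \right)} = F^{\frac{3}{2}}$
$\left(-393 + y{\left(H{\left(-4,-1 \right)} \right)}\right)^{2} = \left(-393 + \left(9 + 9 \left(-4\right)\right)^{\frac{3}{2}}\right)^{2} = \left(-393 + \left(9 - 36\right)^{\frac{3}{2}}\right)^{2} = \left(-393 + \left(-27\right)^{\frac{3}{2}}\right)^{2} = \left(-393 - 81 i \sqrt{3}\right)^{2}$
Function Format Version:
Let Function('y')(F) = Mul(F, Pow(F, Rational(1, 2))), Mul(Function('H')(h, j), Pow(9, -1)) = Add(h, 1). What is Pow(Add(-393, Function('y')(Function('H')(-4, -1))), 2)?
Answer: Add(134766, Mul(63666, I, Pow(3, Rational(1, 2)))) ≈ Add(1.3477e+5, Mul(1.1027e+5, I))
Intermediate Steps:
Function('H')(h, j) = Add(9, Mul(9, h)) (Function('H')(h, j) = Mul(9, Add(h, 1)) = Mul(9, Add(1, h)) = Add(9, Mul(9, h)))
Function('y')(F) = Pow(F, Rational(3, 2))
Pow(Add(-393, Function('y')(Function('H')(-4, -1))), 2) = Pow(Add(-393, Pow(Add(9, Mul(9, -4)), Rational(3, 2))), 2) = Pow(Add(-393, Pow(Add(9, -36), Rational(3, 2))), 2) = Pow(Add(-393, Pow(-27, Rational(3, 2))), 2) = Pow(Add(-393, Mul(-81, I, Pow(3, Rational(1, 2)))), 2)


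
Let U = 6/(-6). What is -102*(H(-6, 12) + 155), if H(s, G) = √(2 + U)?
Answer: -15912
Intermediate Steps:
U = -1 (U = 6*(-⅙) = -1)
H(s, G) = 1 (H(s, G) = √(2 - 1) = √1 = 1)
-102*(H(-6, 12) + 155) = -102*(1 + 155) = -102*156 = -15912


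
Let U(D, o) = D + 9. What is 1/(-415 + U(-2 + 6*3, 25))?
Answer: -1/390 ≈ -0.0025641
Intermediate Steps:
U(D, o) = 9 + D
1/(-415 + U(-2 + 6*3, 25)) = 1/(-415 + (9 + (-2 + 6*3))) = 1/(-415 + (9 + (-2 + 18))) = 1/(-415 + (9 + 16)) = 1/(-415 + 25) = 1/(-390) = -1/390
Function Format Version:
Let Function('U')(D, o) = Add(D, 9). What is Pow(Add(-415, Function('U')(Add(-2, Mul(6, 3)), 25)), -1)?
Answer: Rational(-1, 390) ≈ -0.0025641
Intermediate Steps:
Function('U')(D, o) = Add(9, D)
Pow(Add(-415, Function('U')(Add(-2, Mul(6, 3)), 25)), -1) = Pow(Add(-415, Add(9, Add(-2, Mul(6, 3)))), -1) = Pow(Add(-415, Add(9, Add(-2, 18))), -1) = Pow(Add(-415, Add(9, 16)), -1) = Pow(Add(-415, 25), -1) = Pow(-390, -1) = Rational(-1, 390)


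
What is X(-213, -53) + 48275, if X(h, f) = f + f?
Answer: 48169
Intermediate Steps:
X(h, f) = 2*f
X(-213, -53) + 48275 = 2*(-53) + 48275 = -106 + 48275 = 48169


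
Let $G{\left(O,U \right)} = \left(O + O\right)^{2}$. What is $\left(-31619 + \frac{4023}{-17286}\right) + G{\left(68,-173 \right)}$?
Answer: $- \frac{75616067}{5762} \approx -13123.0$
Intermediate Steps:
$G{\left(O,U \right)} = 4 O^{2}$ ($G{\left(O,U \right)} = \left(2 O\right)^{2} = 4 O^{2}$)
$\left(-31619 + \frac{4023}{-17286}\right) + G{\left(68,-173 \right)} = \left(-31619 + \frac{4023}{-17286}\right) + 4 \cdot 68^{2} = \left(-31619 + 4023 \left(- \frac{1}{17286}\right)\right) + 4 \cdot 4624 = \left(-31619 - \frac{1341}{5762}\right) + 18496 = - \frac{182190019}{5762} + 18496 = - \frac{75616067}{5762}$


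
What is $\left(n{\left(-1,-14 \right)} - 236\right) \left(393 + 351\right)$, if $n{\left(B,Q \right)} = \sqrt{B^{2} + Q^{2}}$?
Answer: $-175584 + 744 \sqrt{197} \approx -1.6514 \cdot 10^{5}$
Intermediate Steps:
$\left(n{\left(-1,-14 \right)} - 236\right) \left(393 + 351\right) = \left(\sqrt{\left(-1\right)^{2} + \left(-14\right)^{2}} - 236\right) \left(393 + 351\right) = \left(\sqrt{1 + 196} - 236\right) 744 = \left(\sqrt{197} - 236\right) 744 = \left(-236 + \sqrt{197}\right) 744 = -175584 + 744 \sqrt{197}$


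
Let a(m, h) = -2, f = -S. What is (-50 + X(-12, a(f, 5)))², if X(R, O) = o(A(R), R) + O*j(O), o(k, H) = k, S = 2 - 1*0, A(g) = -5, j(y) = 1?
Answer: 3249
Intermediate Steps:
S = 2 (S = 2 + 0 = 2)
f = -2 (f = -1*2 = -2)
X(R, O) = -5 + O (X(R, O) = -5 + O*1 = -5 + O)
(-50 + X(-12, a(f, 5)))² = (-50 + (-5 - 2))² = (-50 - 7)² = (-57)² = 3249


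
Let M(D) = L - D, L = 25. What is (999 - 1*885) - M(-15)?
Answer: 74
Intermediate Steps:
M(D) = 25 - D
(999 - 1*885) - M(-15) = (999 - 1*885) - (25 - 1*(-15)) = (999 - 885) - (25 + 15) = 114 - 1*40 = 114 - 40 = 74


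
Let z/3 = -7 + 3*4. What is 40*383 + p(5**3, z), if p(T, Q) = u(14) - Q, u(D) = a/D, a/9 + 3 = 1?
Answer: 107126/7 ≈ 15304.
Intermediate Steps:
a = -18 (a = -27 + 9*1 = -27 + 9 = -18)
u(D) = -18/D
z = 15 (z = 3*(-7 + 3*4) = 3*(-7 + 12) = 3*5 = 15)
p(T, Q) = -9/7 - Q (p(T, Q) = -18/14 - Q = -18*1/14 - Q = -9/7 - Q)
40*383 + p(5**3, z) = 40*383 + (-9/7 - 1*15) = 15320 + (-9/7 - 15) = 15320 - 114/7 = 107126/7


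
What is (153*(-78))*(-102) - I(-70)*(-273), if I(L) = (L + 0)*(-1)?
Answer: 1236378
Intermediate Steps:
I(L) = -L (I(L) = L*(-1) = -L)
(153*(-78))*(-102) - I(-70)*(-273) = (153*(-78))*(-102) - (-1*(-70))*(-273) = -11934*(-102) - 70*(-273) = 1217268 - 1*(-19110) = 1217268 + 19110 = 1236378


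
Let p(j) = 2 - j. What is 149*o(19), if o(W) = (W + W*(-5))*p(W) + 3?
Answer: 192955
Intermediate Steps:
o(W) = 3 - 4*W*(2 - W) (o(W) = (W + W*(-5))*(2 - W) + 3 = (W - 5*W)*(2 - W) + 3 = (-4*W)*(2 - W) + 3 = -4*W*(2 - W) + 3 = 3 - 4*W*(2 - W))
149*o(19) = 149*(3 + 4*19*(-2 + 19)) = 149*(3 + 4*19*17) = 149*(3 + 1292) = 149*1295 = 192955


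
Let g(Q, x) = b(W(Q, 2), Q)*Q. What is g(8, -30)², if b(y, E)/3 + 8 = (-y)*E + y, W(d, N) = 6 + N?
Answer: 2359296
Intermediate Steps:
b(y, E) = -24 + 3*y - 3*E*y (b(y, E) = -24 + 3*((-y)*E + y) = -24 + 3*(-E*y + y) = -24 + 3*(y - E*y) = -24 + (3*y - 3*E*y) = -24 + 3*y - 3*E*y)
g(Q, x) = -24*Q² (g(Q, x) = (-24 + 3*(6 + 2) - 3*Q*(6 + 2))*Q = (-24 + 3*8 - 3*Q*8)*Q = (-24 + 24 - 24*Q)*Q = (-24*Q)*Q = -24*Q²)
g(8, -30)² = (-24*8²)² = (-24*64)² = (-1536)² = 2359296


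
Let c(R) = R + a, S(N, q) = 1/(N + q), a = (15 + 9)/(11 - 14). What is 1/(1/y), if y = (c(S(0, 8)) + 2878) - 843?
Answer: 16217/8 ≈ 2027.1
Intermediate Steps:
a = -8 (a = 24/(-3) = 24*(-1/3) = -8)
c(R) = -8 + R (c(R) = R - 8 = -8 + R)
y = 16217/8 (y = ((-8 + 1/(0 + 8)) + 2878) - 843 = ((-8 + 1/8) + 2878) - 843 = (-63/8 + 2878) - 843 = 22961/8 - 843 = 16217/8 ≈ 2027.1)
1/(1/y) = 1/(1/(16217/8)) = 1/(8/16217) = 16217/8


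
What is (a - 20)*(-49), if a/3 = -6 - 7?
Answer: 2891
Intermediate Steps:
a = -39 (a = 3*(-6 - 7) = 3*(-13) = -39)
(a - 20)*(-49) = (-39 - 20)*(-49) = -59*(-49) = 2891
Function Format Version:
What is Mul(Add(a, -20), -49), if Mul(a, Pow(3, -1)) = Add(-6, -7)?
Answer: 2891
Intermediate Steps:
a = -39 (a = Mul(3, Add(-6, -7)) = Mul(3, -13) = -39)
Mul(Add(a, -20), -49) = Mul(Add(-39, -20), -49) = Mul(-59, -49) = 2891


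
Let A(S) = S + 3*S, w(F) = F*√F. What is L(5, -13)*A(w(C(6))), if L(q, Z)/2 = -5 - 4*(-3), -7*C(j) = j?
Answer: -48*I*√42/7 ≈ -44.439*I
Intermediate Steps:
C(j) = -j/7
L(q, Z) = 14 (L(q, Z) = 2*(-5 - 4*(-3)) = 2*(-5 + 12) = 2*7 = 14)
w(F) = F^(3/2)
A(S) = 4*S
L(5, -13)*A(w(C(6))) = 14*(4*(-⅐*6)^(3/2)) = 14*(4*(-6/7)^(3/2)) = 14*(4*(-6*I*√42/49)) = 14*(-24*I*√42/49) = -48*I*√42/7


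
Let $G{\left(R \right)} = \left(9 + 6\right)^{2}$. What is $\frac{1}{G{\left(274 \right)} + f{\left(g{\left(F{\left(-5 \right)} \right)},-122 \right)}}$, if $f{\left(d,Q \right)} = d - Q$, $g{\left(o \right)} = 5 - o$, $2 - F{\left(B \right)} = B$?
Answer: $\frac{1}{345} \approx 0.0028986$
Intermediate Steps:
$F{\left(B \right)} = 2 - B$
$G{\left(R \right)} = 225$ ($G{\left(R \right)} = 15^{2} = 225$)
$\frac{1}{G{\left(274 \right)} + f{\left(g{\left(F{\left(-5 \right)} \right)},-122 \right)}} = \frac{1}{225 + \left(\left(5 - \left(2 - -5\right)\right) - -122\right)} = \frac{1}{225 + \left(\left(5 - \left(2 + 5\right)\right) + 122\right)} = \frac{1}{225 + \left(\left(5 - 7\right) + 122\right)} = \frac{1}{225 + \left(-2 + 122\right)} = \frac{1}{225 + 120} = \frac{1}{345}$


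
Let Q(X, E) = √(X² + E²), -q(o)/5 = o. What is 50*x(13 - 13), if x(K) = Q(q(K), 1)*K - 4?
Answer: -200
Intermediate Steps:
q(o) = -5*o
Q(X, E) = √(E² + X²)
x(K) = -4 + K*√(1 + 25*K²) (x(K) = √(1² + (-5*K)²)*K - 4 = √(1 + 25*K²)*K - 4 = K*√(1 + 25*K²) - 4 = -4 + K*√(1 + 25*K²))
50*x(13 - 13) = 50*(-4 + (13 - 13)*√(1 + 25*(13 - 13)²)) = 50*(-4 + 0*√(1 + 25*0²)) = 50*(-4 + 0*√(1 + 25*0)) = 50*(-4 + 0*√(1 + 0)) = 50*(-4 + 0*√1) = 50*(-4 + 0*1) = 50*(-4 + 0) = 50*(-4) = -200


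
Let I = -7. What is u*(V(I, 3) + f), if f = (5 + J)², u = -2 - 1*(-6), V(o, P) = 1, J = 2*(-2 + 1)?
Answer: 40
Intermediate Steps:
J = -2 (J = 2*(-1) = -2)
u = 4 (u = -2 + 6 = 4)
f = 9 (f = (5 - 2)² = 3² = 9)
u*(V(I, 3) + f) = 4*(1 + 9) = 4*10 = 40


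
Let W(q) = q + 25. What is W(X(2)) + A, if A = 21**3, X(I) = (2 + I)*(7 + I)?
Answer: 9322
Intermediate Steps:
A = 9261
W(q) = 25 + q
W(X(2)) + A = (25 + (14 + 2**2 + 9*2)) + 9261 = (25 + (14 + 4 + 18)) + 9261 = (25 + 36) + 9261 = 61 + 9261 = 9322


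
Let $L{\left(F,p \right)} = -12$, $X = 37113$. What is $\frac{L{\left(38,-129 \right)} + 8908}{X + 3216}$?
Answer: $\frac{8896}{40329} \approx 0.22059$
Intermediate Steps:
$\frac{L{\left(38,-129 \right)} + 8908}{X + 3216} = \frac{-12 + 8908}{37113 + 3216} = \frac{8896}{40329}$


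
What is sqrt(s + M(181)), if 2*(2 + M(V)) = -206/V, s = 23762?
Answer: sqrt(778382717)/181 ≈ 154.14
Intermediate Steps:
M(V) = -2 - 103/V (M(V) = -2 + (-206/V)/2 = -2 - 103/V)
sqrt(s + M(181)) = sqrt(23762 + (-2 - 103/181)) = sqrt(23762 - 465/181) = sqrt(4300457/181) = sqrt(778382717)/181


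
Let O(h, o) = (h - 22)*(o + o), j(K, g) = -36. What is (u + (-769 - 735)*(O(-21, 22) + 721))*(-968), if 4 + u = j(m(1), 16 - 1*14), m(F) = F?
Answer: -1704787392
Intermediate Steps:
O(h, o) = 2*o*(-22 + h) (O(h, o) = (-22 + h)*(2*o) = 2*o*(-22 + h))
u = -40 (u = -4 - 36 = -40)
(u + (-769 - 735)*(O(-21, 22) + 721))*(-968) = (-40 + (-769 - 735)*(2*22*(-22 - 21) + 721))*(-968) = (-40 - 1504*(2*22*(-43) + 721))*(-968) = (-40 - 1504*(-1892 + 721))*(-968) = (-40 - 1504*(-1171))*(-968) = (-40 + 1761184)*(-968) = 1761144*(-968) = -1704787392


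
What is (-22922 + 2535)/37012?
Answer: -1073/1948 ≈ -0.55082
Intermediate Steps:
(-22922 + 2535)/37012 = -20387*1/37012 = -1073/1948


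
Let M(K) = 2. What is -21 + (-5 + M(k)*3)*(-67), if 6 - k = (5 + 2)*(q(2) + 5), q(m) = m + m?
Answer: -88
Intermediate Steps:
q(m) = 2*m
k = -57 (k = 6 - (5 + 2)*(2*2 + 5) = 6 - 7*(4 + 5) = 6 - 7*9 = 6 - 1*63 = 6 - 63 = -57)
-21 + (-5 + M(k)*3)*(-67) = -21 + (-5 + 2*3)*(-67) = -21 + (-5 + 6)*(-67) = -21 + 1*(-67) = -21 - 67 = -88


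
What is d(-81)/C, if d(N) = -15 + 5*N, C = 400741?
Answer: -420/400741 ≈ -0.0010481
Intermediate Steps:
d(-81)/C = (-15 + 5*(-81))/400741 = (-15 - 405)*(1/400741) = -420*1/400741 = -420/400741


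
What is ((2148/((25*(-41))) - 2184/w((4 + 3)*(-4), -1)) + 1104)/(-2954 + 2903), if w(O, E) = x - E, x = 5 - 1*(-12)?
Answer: -177368/9225 ≈ -19.227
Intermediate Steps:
x = 17 (x = 5 + 12 = 17)
w(O, E) = 17 - E
((2148/((25*(-41))) - 2184/w((4 + 3)*(-4), -1)) + 1104)/(-2954 + 2903) = ((2148/((25*(-41))) - 2184/(17 - 1*(-1))) + 1104)/(-2954 + 2903) = ((2148/(-1025) - 2184/(17 + 1)) + 1104)/(-51) = ((2148*(-1/1025) - 2184/18) + 1104)*(-1/51) = ((-2148/1025 - 2184*1/18) + 1104)*(-1/51) = ((-2148/1025 - 364/3) + 1104)*(-1/51) = (-379544/3075 + 1104)*(-1/51) = (3015256/3075)*(-1/51) = -177368/9225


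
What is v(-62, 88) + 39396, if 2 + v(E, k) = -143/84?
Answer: 3308953/84 ≈ 39392.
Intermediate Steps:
v(E, k) = -311/84 (v(E, k) = -2 - 143/84 = -311/84)
v(-62, 88) + 39396 = -311/84 + 39396 = 3308953/84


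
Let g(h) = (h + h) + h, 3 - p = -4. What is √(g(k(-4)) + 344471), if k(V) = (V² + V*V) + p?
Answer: 2*√86147 ≈ 587.02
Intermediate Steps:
p = 7 (p = 3 - 1*(-4) = 3 + 4 = 7)
k(V) = 7 + 2*V² (k(V) = (V² + V*V) + 7 = (V² + V²) + 7 = 2*V² + 7 = 7 + 2*V²)
g(h) = 3*h (g(h) = 2*h + h = 3*h)
√(g(k(-4)) + 344471) = √(3*(7 + 2*(-4)²) + 344471) = √(3*(7 + 2*16) + 344471) = √(3*(7 + 32) + 344471) = √(3*39 + 344471) = √(117 + 344471) = √344588 = 2*√86147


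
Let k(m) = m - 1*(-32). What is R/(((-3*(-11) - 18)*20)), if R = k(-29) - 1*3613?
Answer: -361/30 ≈ -12.033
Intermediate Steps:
k(m) = 32 + m (k(m) = m + 32 = 32 + m)
R = -3610 (R = (32 - 29) - 1*3613 = 3 - 3613 = -3610)
R/(((-3*(-11) - 18)*20)) = -3610*1/(20*(-3*(-11) - 18)) = -3610*1/(20*(33 - 18)) = -3610/(15*20) = -3610/300 = -3610*1/300 = -361/30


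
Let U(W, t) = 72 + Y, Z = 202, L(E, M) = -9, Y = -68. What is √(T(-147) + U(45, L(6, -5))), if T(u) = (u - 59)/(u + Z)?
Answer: √770/55 ≈ 0.50453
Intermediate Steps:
U(W, t) = 4 (U(W, t) = 72 - 68 = 4)
T(u) = (-59 + u)/(202 + u) (T(u) = (u - 59)/(u + 202) = (-59 + u)/(202 + u))
√(T(-147) + U(45, L(6, -5))) = √((-59 - 147)/(202 - 147) + 4) = √(-206/55 + 4) = √(14/55) = √770/55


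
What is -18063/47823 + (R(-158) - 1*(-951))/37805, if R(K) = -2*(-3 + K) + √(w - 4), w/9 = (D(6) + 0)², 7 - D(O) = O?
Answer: -207331012/602649505 + √5/37805 ≈ -0.34397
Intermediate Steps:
D(O) = 7 - O
w = 9 (w = 9*((7 - 1*6) + 0)² = 9*((7 - 6) + 0)² = 9*(1 + 0)² = 9*1² = 9*1 = 9)
R(K) = 6 + √5 - 2*K (R(K) = -2*(-3 + K) + √(9 - 4) = (6 - 2*K) + √5 = 6 + √5 - 2*K)
-18063/47823 + (R(-158) - 1*(-951))/37805 = -18063/47823 + ((6 + √5 - 2*(-158)) - 1*(-951))/37805 = -18063*1/47823 + ((6 + √5 + 316) + 951)*(1/37805) = -6021/15941 + ((322 + √5) + 951)*(1/37805) = -6021/15941 + (1273 + √5)*(1/37805) = -6021/15941 + (1273/37805 + √5/37805) = -207331012/602649505 + √5/37805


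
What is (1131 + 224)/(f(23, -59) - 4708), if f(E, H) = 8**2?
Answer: -1355/4644 ≈ -0.29177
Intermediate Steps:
f(E, H) = 64
(1131 + 224)/(f(23, -59) - 4708) = (1131 + 224)/(64 - 4708) = 1355/(-4644) = 1355*(-1/4644) = -1355/4644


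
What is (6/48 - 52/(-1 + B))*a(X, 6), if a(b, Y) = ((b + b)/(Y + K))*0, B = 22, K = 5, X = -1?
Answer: 0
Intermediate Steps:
a(b, Y) = 0 (a(b, Y) = ((b + b)/(Y + 5))*0 = ((2*b)/(5 + Y))*0 = (2*b/(5 + Y))*0 = 0)
(6/48 - 52/(-1 + B))*a(X, 6) = (6/48 - 52/(-1 + 22))*0 = (6*(1/48) - 52/21)*0 = (⅛ - 52*1/21)*0 = (⅛ - 52/21)*0 = -395/168*0 = 0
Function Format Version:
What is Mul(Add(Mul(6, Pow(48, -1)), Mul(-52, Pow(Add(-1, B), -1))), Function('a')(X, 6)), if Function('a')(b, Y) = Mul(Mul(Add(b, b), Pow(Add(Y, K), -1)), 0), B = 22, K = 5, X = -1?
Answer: 0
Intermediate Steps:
Function('a')(b, Y) = 0 (Function('a')(b, Y) = Mul(Mul(Add(b, b), Pow(Add(Y, 5), -1)), 0) = Mul(Mul(Mul(2, b), Pow(Add(5, Y), -1)), 0) = Mul(Mul(2, b, Pow(Add(5, Y), -1)), 0) = 0)
Mul(Add(Mul(6, Pow(48, -1)), Mul(-52, Pow(Add(-1, B), -1))), Function('a')(X, 6)) = Mul(Add(Mul(6, Pow(48, -1)), Mul(-52, Pow(Add(-1, 22), -1))), 0) = Mul(Add(Mul(6, Rational(1, 48)), Mul(-52, Pow(21, -1))), 0) = Mul(Add(Rational(1, 8), Mul(-52, Rational(1, 21))), 0) = Mul(Add(Rational(1, 8), Rational(-52, 21)), 0) = Mul(Rational(-395, 168), 0) = 0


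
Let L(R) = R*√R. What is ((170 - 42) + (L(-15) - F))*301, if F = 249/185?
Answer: 7052731/185 - 4515*I*√15 ≈ 38123.0 - 17487.0*I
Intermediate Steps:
F = 249/185 (F = 249*(1/185) = 249/185 ≈ 1.3459)
L(R) = R^(3/2)
((170 - 42) + (L(-15) - F))*301 = ((170 - 42) + ((-15)^(3/2) - 1*249/185))*301 = (128 + (-15*I*√15 - 249/185))*301 = (128 + (-249/185 - 15*I*√15))*301 = (23431/185 - 15*I*√15)*301 = 7052731/185 - 4515*I*√15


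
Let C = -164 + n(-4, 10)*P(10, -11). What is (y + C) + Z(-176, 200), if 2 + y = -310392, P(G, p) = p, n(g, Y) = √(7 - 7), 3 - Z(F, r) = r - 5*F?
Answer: -311635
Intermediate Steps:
Z(F, r) = 3 - r + 5*F (Z(F, r) = 3 - (r - 5*F) = 3 + (-r + 5*F) = 3 - r + 5*F)
n(g, Y) = 0 (n(g, Y) = √0 = 0)
y = -310394 (y = -2 - 310392 = -310394)
C = -164 (C = -164 + 0*(-11) = -164 + 0 = -164)
(y + C) + Z(-176, 200) = (-310394 - 164) + (3 - 1*200 + 5*(-176)) = -310558 + (3 - 200 - 880) = -310558 - 1077 = -311635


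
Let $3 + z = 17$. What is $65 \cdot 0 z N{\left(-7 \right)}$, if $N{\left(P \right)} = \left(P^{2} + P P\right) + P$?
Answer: $0$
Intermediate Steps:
$z = 14$ ($z = -3 + 17 = 14$)
$N{\left(P \right)} = P + 2 P^{2}$ ($N{\left(P \right)} = \left(P^{2} + P^{2}\right) + P = 2 P^{2} + P = P + 2 P^{2}$)
$65 \cdot 0 z N{\left(-7 \right)} = 65 \cdot 0 \cdot 14 \left(- 7 \left(1 + 2 \left(-7\right)\right)\right) = 65 \cdot 0 \left(- 7 \left(1 - 14\right)\right) = 0 \left(\left(-7\right) \left(-13\right)\right) = 0 \cdot 91 = 0$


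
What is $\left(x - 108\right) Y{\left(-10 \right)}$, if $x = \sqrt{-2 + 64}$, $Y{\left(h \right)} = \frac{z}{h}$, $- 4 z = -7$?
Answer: $\frac{189}{10} - \frac{7 \sqrt{62}}{40} \approx 17.522$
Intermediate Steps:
$z = \frac{7}{4}$ ($z = \left(- \frac{1}{4}\right) \left(-7\right) = \frac{7}{4} \approx 1.75$)
$Y{\left(h \right)} = \frac{7}{4 h}$
$x = \sqrt{62} \approx 7.874$
$\left(x - 108\right) Y{\left(-10 \right)} = \left(\sqrt{62} - 108\right) \frac{7}{4 \left(-10\right)} = \left(-108 + \sqrt{62}\right) \frac{7}{4} \left(- \frac{1}{10}\right) = \left(-108 + \sqrt{62}\right) \left(- \frac{7}{40}\right) = \frac{189}{10} - \frac{7 \sqrt{62}}{40}$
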